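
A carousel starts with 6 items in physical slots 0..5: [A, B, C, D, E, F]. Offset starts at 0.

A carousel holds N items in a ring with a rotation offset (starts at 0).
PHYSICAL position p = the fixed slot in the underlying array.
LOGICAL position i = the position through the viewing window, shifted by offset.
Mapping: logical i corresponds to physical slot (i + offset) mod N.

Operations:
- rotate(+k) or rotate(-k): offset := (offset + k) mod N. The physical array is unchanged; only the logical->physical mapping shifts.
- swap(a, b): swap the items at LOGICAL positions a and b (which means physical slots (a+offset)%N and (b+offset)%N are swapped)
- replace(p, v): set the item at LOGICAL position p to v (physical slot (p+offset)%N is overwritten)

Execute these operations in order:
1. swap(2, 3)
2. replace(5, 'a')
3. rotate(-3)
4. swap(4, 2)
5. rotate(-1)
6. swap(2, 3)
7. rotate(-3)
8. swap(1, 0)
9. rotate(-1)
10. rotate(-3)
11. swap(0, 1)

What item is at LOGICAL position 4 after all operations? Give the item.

After op 1 (swap(2, 3)): offset=0, physical=[A,B,D,C,E,F], logical=[A,B,D,C,E,F]
After op 2 (replace(5, 'a')): offset=0, physical=[A,B,D,C,E,a], logical=[A,B,D,C,E,a]
After op 3 (rotate(-3)): offset=3, physical=[A,B,D,C,E,a], logical=[C,E,a,A,B,D]
After op 4 (swap(4, 2)): offset=3, physical=[A,a,D,C,E,B], logical=[C,E,B,A,a,D]
After op 5 (rotate(-1)): offset=2, physical=[A,a,D,C,E,B], logical=[D,C,E,B,A,a]
After op 6 (swap(2, 3)): offset=2, physical=[A,a,D,C,B,E], logical=[D,C,B,E,A,a]
After op 7 (rotate(-3)): offset=5, physical=[A,a,D,C,B,E], logical=[E,A,a,D,C,B]
After op 8 (swap(1, 0)): offset=5, physical=[E,a,D,C,B,A], logical=[A,E,a,D,C,B]
After op 9 (rotate(-1)): offset=4, physical=[E,a,D,C,B,A], logical=[B,A,E,a,D,C]
After op 10 (rotate(-3)): offset=1, physical=[E,a,D,C,B,A], logical=[a,D,C,B,A,E]
After op 11 (swap(0, 1)): offset=1, physical=[E,D,a,C,B,A], logical=[D,a,C,B,A,E]

Answer: A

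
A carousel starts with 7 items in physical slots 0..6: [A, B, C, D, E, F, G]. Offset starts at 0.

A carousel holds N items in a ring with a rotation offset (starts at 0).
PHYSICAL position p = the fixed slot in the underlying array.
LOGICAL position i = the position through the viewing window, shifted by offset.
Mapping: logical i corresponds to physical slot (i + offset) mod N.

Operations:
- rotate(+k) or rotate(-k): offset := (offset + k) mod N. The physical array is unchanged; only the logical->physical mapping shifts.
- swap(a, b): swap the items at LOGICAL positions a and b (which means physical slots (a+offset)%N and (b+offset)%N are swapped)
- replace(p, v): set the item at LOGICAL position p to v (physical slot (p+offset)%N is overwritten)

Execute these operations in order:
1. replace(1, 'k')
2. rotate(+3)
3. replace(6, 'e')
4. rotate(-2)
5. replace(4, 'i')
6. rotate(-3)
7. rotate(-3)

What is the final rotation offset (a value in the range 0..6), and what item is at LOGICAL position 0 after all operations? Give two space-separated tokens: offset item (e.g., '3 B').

Answer: 2 e

Derivation:
After op 1 (replace(1, 'k')): offset=0, physical=[A,k,C,D,E,F,G], logical=[A,k,C,D,E,F,G]
After op 2 (rotate(+3)): offset=3, physical=[A,k,C,D,E,F,G], logical=[D,E,F,G,A,k,C]
After op 3 (replace(6, 'e')): offset=3, physical=[A,k,e,D,E,F,G], logical=[D,E,F,G,A,k,e]
After op 4 (rotate(-2)): offset=1, physical=[A,k,e,D,E,F,G], logical=[k,e,D,E,F,G,A]
After op 5 (replace(4, 'i')): offset=1, physical=[A,k,e,D,E,i,G], logical=[k,e,D,E,i,G,A]
After op 6 (rotate(-3)): offset=5, physical=[A,k,e,D,E,i,G], logical=[i,G,A,k,e,D,E]
After op 7 (rotate(-3)): offset=2, physical=[A,k,e,D,E,i,G], logical=[e,D,E,i,G,A,k]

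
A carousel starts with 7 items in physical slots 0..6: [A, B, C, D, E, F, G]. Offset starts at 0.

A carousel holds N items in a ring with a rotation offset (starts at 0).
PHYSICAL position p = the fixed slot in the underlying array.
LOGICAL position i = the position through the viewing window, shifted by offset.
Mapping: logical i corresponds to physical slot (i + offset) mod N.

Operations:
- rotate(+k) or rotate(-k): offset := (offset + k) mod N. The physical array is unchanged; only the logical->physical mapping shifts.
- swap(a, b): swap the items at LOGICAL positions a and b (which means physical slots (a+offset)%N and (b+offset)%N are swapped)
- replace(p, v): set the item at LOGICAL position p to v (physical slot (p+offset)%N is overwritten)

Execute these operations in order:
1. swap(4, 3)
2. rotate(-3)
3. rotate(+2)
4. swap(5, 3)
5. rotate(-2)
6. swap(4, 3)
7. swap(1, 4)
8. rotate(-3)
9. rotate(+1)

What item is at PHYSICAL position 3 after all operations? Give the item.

Answer: E

Derivation:
After op 1 (swap(4, 3)): offset=0, physical=[A,B,C,E,D,F,G], logical=[A,B,C,E,D,F,G]
After op 2 (rotate(-3)): offset=4, physical=[A,B,C,E,D,F,G], logical=[D,F,G,A,B,C,E]
After op 3 (rotate(+2)): offset=6, physical=[A,B,C,E,D,F,G], logical=[G,A,B,C,E,D,F]
After op 4 (swap(5, 3)): offset=6, physical=[A,B,D,E,C,F,G], logical=[G,A,B,D,E,C,F]
After op 5 (rotate(-2)): offset=4, physical=[A,B,D,E,C,F,G], logical=[C,F,G,A,B,D,E]
After op 6 (swap(4, 3)): offset=4, physical=[B,A,D,E,C,F,G], logical=[C,F,G,B,A,D,E]
After op 7 (swap(1, 4)): offset=4, physical=[B,F,D,E,C,A,G], logical=[C,A,G,B,F,D,E]
After op 8 (rotate(-3)): offset=1, physical=[B,F,D,E,C,A,G], logical=[F,D,E,C,A,G,B]
After op 9 (rotate(+1)): offset=2, physical=[B,F,D,E,C,A,G], logical=[D,E,C,A,G,B,F]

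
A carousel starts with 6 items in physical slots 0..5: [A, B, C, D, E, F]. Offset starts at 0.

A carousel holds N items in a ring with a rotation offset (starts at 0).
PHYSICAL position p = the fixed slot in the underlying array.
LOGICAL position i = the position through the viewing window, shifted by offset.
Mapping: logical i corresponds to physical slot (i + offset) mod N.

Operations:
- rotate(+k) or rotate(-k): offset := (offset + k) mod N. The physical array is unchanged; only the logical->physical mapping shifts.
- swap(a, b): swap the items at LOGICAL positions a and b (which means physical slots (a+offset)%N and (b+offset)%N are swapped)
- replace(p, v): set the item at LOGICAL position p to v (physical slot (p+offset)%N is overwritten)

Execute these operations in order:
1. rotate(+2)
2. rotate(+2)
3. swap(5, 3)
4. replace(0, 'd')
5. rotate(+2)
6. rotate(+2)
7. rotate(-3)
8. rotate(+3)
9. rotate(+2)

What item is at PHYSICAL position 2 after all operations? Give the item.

Answer: C

Derivation:
After op 1 (rotate(+2)): offset=2, physical=[A,B,C,D,E,F], logical=[C,D,E,F,A,B]
After op 2 (rotate(+2)): offset=4, physical=[A,B,C,D,E,F], logical=[E,F,A,B,C,D]
After op 3 (swap(5, 3)): offset=4, physical=[A,D,C,B,E,F], logical=[E,F,A,D,C,B]
After op 4 (replace(0, 'd')): offset=4, physical=[A,D,C,B,d,F], logical=[d,F,A,D,C,B]
After op 5 (rotate(+2)): offset=0, physical=[A,D,C,B,d,F], logical=[A,D,C,B,d,F]
After op 6 (rotate(+2)): offset=2, physical=[A,D,C,B,d,F], logical=[C,B,d,F,A,D]
After op 7 (rotate(-3)): offset=5, physical=[A,D,C,B,d,F], logical=[F,A,D,C,B,d]
After op 8 (rotate(+3)): offset=2, physical=[A,D,C,B,d,F], logical=[C,B,d,F,A,D]
After op 9 (rotate(+2)): offset=4, physical=[A,D,C,B,d,F], logical=[d,F,A,D,C,B]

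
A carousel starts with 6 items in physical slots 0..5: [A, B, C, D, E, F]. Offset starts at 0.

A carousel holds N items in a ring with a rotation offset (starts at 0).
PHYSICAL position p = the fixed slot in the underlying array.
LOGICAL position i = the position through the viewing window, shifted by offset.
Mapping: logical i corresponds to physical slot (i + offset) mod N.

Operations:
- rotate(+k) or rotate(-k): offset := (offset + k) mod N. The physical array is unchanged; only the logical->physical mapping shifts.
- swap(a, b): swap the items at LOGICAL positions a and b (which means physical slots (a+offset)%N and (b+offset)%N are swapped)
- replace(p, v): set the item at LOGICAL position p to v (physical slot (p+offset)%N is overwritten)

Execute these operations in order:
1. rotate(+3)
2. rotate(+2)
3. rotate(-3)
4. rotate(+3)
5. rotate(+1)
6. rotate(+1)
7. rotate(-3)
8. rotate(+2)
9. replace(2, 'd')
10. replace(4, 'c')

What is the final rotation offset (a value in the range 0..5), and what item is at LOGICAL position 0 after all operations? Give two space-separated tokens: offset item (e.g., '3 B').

After op 1 (rotate(+3)): offset=3, physical=[A,B,C,D,E,F], logical=[D,E,F,A,B,C]
After op 2 (rotate(+2)): offset=5, physical=[A,B,C,D,E,F], logical=[F,A,B,C,D,E]
After op 3 (rotate(-3)): offset=2, physical=[A,B,C,D,E,F], logical=[C,D,E,F,A,B]
After op 4 (rotate(+3)): offset=5, physical=[A,B,C,D,E,F], logical=[F,A,B,C,D,E]
After op 5 (rotate(+1)): offset=0, physical=[A,B,C,D,E,F], logical=[A,B,C,D,E,F]
After op 6 (rotate(+1)): offset=1, physical=[A,B,C,D,E,F], logical=[B,C,D,E,F,A]
After op 7 (rotate(-3)): offset=4, physical=[A,B,C,D,E,F], logical=[E,F,A,B,C,D]
After op 8 (rotate(+2)): offset=0, physical=[A,B,C,D,E,F], logical=[A,B,C,D,E,F]
After op 9 (replace(2, 'd')): offset=0, physical=[A,B,d,D,E,F], logical=[A,B,d,D,E,F]
After op 10 (replace(4, 'c')): offset=0, physical=[A,B,d,D,c,F], logical=[A,B,d,D,c,F]

Answer: 0 A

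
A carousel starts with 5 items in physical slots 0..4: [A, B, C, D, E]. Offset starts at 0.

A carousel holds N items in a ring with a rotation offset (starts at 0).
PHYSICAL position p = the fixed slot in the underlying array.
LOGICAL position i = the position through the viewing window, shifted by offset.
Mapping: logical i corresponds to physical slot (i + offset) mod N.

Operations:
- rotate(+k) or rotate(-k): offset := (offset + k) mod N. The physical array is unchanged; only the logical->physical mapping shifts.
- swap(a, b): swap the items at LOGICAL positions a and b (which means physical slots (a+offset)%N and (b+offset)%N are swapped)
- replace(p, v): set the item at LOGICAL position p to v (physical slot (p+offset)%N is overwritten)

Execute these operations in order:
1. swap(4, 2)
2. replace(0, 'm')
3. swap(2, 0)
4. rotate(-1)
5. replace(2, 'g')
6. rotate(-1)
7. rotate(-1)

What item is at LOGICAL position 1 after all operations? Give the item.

After op 1 (swap(4, 2)): offset=0, physical=[A,B,E,D,C], logical=[A,B,E,D,C]
After op 2 (replace(0, 'm')): offset=0, physical=[m,B,E,D,C], logical=[m,B,E,D,C]
After op 3 (swap(2, 0)): offset=0, physical=[E,B,m,D,C], logical=[E,B,m,D,C]
After op 4 (rotate(-1)): offset=4, physical=[E,B,m,D,C], logical=[C,E,B,m,D]
After op 5 (replace(2, 'g')): offset=4, physical=[E,g,m,D,C], logical=[C,E,g,m,D]
After op 6 (rotate(-1)): offset=3, physical=[E,g,m,D,C], logical=[D,C,E,g,m]
After op 7 (rotate(-1)): offset=2, physical=[E,g,m,D,C], logical=[m,D,C,E,g]

Answer: D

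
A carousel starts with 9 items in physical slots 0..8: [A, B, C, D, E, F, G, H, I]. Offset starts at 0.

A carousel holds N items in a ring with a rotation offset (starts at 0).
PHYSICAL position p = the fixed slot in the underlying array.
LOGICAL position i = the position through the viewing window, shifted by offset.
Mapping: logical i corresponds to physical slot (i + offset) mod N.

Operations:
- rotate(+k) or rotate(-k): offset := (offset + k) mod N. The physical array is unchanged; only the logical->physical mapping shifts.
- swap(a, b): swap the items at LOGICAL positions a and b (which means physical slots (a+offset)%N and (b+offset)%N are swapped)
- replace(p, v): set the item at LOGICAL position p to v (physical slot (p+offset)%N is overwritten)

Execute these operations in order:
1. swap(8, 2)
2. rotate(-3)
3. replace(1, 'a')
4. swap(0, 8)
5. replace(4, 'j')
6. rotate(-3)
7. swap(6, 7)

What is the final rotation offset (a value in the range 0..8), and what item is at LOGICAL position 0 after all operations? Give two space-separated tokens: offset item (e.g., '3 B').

After op 1 (swap(8, 2)): offset=0, physical=[A,B,I,D,E,F,G,H,C], logical=[A,B,I,D,E,F,G,H,C]
After op 2 (rotate(-3)): offset=6, physical=[A,B,I,D,E,F,G,H,C], logical=[G,H,C,A,B,I,D,E,F]
After op 3 (replace(1, 'a')): offset=6, physical=[A,B,I,D,E,F,G,a,C], logical=[G,a,C,A,B,I,D,E,F]
After op 4 (swap(0, 8)): offset=6, physical=[A,B,I,D,E,G,F,a,C], logical=[F,a,C,A,B,I,D,E,G]
After op 5 (replace(4, 'j')): offset=6, physical=[A,j,I,D,E,G,F,a,C], logical=[F,a,C,A,j,I,D,E,G]
After op 6 (rotate(-3)): offset=3, physical=[A,j,I,D,E,G,F,a,C], logical=[D,E,G,F,a,C,A,j,I]
After op 7 (swap(6, 7)): offset=3, physical=[j,A,I,D,E,G,F,a,C], logical=[D,E,G,F,a,C,j,A,I]

Answer: 3 D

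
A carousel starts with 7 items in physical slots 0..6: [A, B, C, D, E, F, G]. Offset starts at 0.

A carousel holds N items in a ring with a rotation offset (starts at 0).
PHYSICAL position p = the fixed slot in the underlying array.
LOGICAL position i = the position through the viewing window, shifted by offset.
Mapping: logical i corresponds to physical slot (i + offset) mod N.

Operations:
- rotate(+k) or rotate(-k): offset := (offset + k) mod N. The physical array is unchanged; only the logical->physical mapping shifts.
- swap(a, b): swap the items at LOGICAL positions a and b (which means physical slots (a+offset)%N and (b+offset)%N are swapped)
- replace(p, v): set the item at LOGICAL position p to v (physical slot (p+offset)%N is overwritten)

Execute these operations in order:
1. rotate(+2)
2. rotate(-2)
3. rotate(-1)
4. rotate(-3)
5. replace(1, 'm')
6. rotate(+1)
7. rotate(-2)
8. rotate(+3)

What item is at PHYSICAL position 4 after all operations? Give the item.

After op 1 (rotate(+2)): offset=2, physical=[A,B,C,D,E,F,G], logical=[C,D,E,F,G,A,B]
After op 2 (rotate(-2)): offset=0, physical=[A,B,C,D,E,F,G], logical=[A,B,C,D,E,F,G]
After op 3 (rotate(-1)): offset=6, physical=[A,B,C,D,E,F,G], logical=[G,A,B,C,D,E,F]
After op 4 (rotate(-3)): offset=3, physical=[A,B,C,D,E,F,G], logical=[D,E,F,G,A,B,C]
After op 5 (replace(1, 'm')): offset=3, physical=[A,B,C,D,m,F,G], logical=[D,m,F,G,A,B,C]
After op 6 (rotate(+1)): offset=4, physical=[A,B,C,D,m,F,G], logical=[m,F,G,A,B,C,D]
After op 7 (rotate(-2)): offset=2, physical=[A,B,C,D,m,F,G], logical=[C,D,m,F,G,A,B]
After op 8 (rotate(+3)): offset=5, physical=[A,B,C,D,m,F,G], logical=[F,G,A,B,C,D,m]

Answer: m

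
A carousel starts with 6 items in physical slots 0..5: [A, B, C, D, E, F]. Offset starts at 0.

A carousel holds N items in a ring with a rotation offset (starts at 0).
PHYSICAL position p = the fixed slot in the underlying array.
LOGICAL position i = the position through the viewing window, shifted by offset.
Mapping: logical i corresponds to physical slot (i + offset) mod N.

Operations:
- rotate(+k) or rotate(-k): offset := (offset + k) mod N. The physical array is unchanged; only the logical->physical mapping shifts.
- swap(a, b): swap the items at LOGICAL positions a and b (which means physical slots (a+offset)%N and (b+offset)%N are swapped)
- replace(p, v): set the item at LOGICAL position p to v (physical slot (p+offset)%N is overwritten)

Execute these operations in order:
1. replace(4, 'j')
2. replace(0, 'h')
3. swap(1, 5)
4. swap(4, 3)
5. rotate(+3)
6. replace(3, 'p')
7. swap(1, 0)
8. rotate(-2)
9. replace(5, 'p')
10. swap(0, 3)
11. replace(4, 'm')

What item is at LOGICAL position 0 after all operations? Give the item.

Answer: j

Derivation:
After op 1 (replace(4, 'j')): offset=0, physical=[A,B,C,D,j,F], logical=[A,B,C,D,j,F]
After op 2 (replace(0, 'h')): offset=0, physical=[h,B,C,D,j,F], logical=[h,B,C,D,j,F]
After op 3 (swap(1, 5)): offset=0, physical=[h,F,C,D,j,B], logical=[h,F,C,D,j,B]
After op 4 (swap(4, 3)): offset=0, physical=[h,F,C,j,D,B], logical=[h,F,C,j,D,B]
After op 5 (rotate(+3)): offset=3, physical=[h,F,C,j,D,B], logical=[j,D,B,h,F,C]
After op 6 (replace(3, 'p')): offset=3, physical=[p,F,C,j,D,B], logical=[j,D,B,p,F,C]
After op 7 (swap(1, 0)): offset=3, physical=[p,F,C,D,j,B], logical=[D,j,B,p,F,C]
After op 8 (rotate(-2)): offset=1, physical=[p,F,C,D,j,B], logical=[F,C,D,j,B,p]
After op 9 (replace(5, 'p')): offset=1, physical=[p,F,C,D,j,B], logical=[F,C,D,j,B,p]
After op 10 (swap(0, 3)): offset=1, physical=[p,j,C,D,F,B], logical=[j,C,D,F,B,p]
After op 11 (replace(4, 'm')): offset=1, physical=[p,j,C,D,F,m], logical=[j,C,D,F,m,p]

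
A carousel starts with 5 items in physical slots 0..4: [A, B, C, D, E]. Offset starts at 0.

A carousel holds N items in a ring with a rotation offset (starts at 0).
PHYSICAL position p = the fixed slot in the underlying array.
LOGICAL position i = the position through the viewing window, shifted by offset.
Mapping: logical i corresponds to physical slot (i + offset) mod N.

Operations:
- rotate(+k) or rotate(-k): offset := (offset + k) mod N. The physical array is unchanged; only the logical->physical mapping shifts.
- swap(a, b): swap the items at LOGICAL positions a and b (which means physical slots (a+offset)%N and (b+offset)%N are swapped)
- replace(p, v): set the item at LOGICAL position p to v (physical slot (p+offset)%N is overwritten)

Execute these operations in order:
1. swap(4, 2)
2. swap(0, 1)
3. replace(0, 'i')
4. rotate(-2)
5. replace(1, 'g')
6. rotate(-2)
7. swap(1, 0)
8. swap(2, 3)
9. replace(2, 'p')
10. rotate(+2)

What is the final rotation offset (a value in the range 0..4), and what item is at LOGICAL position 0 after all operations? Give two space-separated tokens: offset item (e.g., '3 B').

After op 1 (swap(4, 2)): offset=0, physical=[A,B,E,D,C], logical=[A,B,E,D,C]
After op 2 (swap(0, 1)): offset=0, physical=[B,A,E,D,C], logical=[B,A,E,D,C]
After op 3 (replace(0, 'i')): offset=0, physical=[i,A,E,D,C], logical=[i,A,E,D,C]
After op 4 (rotate(-2)): offset=3, physical=[i,A,E,D,C], logical=[D,C,i,A,E]
After op 5 (replace(1, 'g')): offset=3, physical=[i,A,E,D,g], logical=[D,g,i,A,E]
After op 6 (rotate(-2)): offset=1, physical=[i,A,E,D,g], logical=[A,E,D,g,i]
After op 7 (swap(1, 0)): offset=1, physical=[i,E,A,D,g], logical=[E,A,D,g,i]
After op 8 (swap(2, 3)): offset=1, physical=[i,E,A,g,D], logical=[E,A,g,D,i]
After op 9 (replace(2, 'p')): offset=1, physical=[i,E,A,p,D], logical=[E,A,p,D,i]
After op 10 (rotate(+2)): offset=3, physical=[i,E,A,p,D], logical=[p,D,i,E,A]

Answer: 3 p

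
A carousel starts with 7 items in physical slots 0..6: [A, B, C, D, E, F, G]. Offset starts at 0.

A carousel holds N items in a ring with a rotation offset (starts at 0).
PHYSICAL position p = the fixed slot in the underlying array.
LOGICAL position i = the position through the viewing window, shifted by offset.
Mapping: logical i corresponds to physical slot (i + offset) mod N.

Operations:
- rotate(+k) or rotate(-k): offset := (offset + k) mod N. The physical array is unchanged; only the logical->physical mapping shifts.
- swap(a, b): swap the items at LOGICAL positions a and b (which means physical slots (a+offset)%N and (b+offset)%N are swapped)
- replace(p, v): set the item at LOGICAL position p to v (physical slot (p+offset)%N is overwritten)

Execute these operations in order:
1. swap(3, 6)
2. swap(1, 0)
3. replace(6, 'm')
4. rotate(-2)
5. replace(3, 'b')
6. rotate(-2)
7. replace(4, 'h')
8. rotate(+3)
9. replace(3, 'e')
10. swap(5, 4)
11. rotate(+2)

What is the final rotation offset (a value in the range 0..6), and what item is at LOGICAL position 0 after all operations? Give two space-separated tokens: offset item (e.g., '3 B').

After op 1 (swap(3, 6)): offset=0, physical=[A,B,C,G,E,F,D], logical=[A,B,C,G,E,F,D]
After op 2 (swap(1, 0)): offset=0, physical=[B,A,C,G,E,F,D], logical=[B,A,C,G,E,F,D]
After op 3 (replace(6, 'm')): offset=0, physical=[B,A,C,G,E,F,m], logical=[B,A,C,G,E,F,m]
After op 4 (rotate(-2)): offset=5, physical=[B,A,C,G,E,F,m], logical=[F,m,B,A,C,G,E]
After op 5 (replace(3, 'b')): offset=5, physical=[B,b,C,G,E,F,m], logical=[F,m,B,b,C,G,E]
After op 6 (rotate(-2)): offset=3, physical=[B,b,C,G,E,F,m], logical=[G,E,F,m,B,b,C]
After op 7 (replace(4, 'h')): offset=3, physical=[h,b,C,G,E,F,m], logical=[G,E,F,m,h,b,C]
After op 8 (rotate(+3)): offset=6, physical=[h,b,C,G,E,F,m], logical=[m,h,b,C,G,E,F]
After op 9 (replace(3, 'e')): offset=6, physical=[h,b,e,G,E,F,m], logical=[m,h,b,e,G,E,F]
After op 10 (swap(5, 4)): offset=6, physical=[h,b,e,E,G,F,m], logical=[m,h,b,e,E,G,F]
After op 11 (rotate(+2)): offset=1, physical=[h,b,e,E,G,F,m], logical=[b,e,E,G,F,m,h]

Answer: 1 b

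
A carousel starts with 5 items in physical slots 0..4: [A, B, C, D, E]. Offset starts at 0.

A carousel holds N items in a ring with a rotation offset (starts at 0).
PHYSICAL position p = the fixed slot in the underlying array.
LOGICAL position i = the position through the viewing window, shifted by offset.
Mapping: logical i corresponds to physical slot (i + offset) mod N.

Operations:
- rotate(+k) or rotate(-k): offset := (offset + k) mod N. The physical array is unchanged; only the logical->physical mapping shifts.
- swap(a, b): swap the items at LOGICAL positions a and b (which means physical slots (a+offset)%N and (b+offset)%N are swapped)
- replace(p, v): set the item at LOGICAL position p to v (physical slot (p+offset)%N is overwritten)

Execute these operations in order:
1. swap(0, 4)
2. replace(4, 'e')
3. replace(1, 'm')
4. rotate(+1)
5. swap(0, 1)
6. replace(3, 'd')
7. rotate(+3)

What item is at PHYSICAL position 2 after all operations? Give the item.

Answer: m

Derivation:
After op 1 (swap(0, 4)): offset=0, physical=[E,B,C,D,A], logical=[E,B,C,D,A]
After op 2 (replace(4, 'e')): offset=0, physical=[E,B,C,D,e], logical=[E,B,C,D,e]
After op 3 (replace(1, 'm')): offset=0, physical=[E,m,C,D,e], logical=[E,m,C,D,e]
After op 4 (rotate(+1)): offset=1, physical=[E,m,C,D,e], logical=[m,C,D,e,E]
After op 5 (swap(0, 1)): offset=1, physical=[E,C,m,D,e], logical=[C,m,D,e,E]
After op 6 (replace(3, 'd')): offset=1, physical=[E,C,m,D,d], logical=[C,m,D,d,E]
After op 7 (rotate(+3)): offset=4, physical=[E,C,m,D,d], logical=[d,E,C,m,D]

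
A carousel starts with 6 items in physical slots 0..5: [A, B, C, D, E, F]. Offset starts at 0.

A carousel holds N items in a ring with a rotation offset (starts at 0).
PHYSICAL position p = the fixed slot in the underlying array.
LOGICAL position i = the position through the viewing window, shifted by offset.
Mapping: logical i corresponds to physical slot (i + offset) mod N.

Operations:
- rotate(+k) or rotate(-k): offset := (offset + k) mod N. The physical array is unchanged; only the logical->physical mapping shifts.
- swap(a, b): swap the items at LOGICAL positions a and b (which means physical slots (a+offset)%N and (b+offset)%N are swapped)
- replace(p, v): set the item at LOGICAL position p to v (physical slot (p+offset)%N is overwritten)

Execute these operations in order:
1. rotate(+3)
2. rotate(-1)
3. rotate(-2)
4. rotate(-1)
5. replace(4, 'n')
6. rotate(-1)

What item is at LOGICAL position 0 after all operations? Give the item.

Answer: E

Derivation:
After op 1 (rotate(+3)): offset=3, physical=[A,B,C,D,E,F], logical=[D,E,F,A,B,C]
After op 2 (rotate(-1)): offset=2, physical=[A,B,C,D,E,F], logical=[C,D,E,F,A,B]
After op 3 (rotate(-2)): offset=0, physical=[A,B,C,D,E,F], logical=[A,B,C,D,E,F]
After op 4 (rotate(-1)): offset=5, physical=[A,B,C,D,E,F], logical=[F,A,B,C,D,E]
After op 5 (replace(4, 'n')): offset=5, physical=[A,B,C,n,E,F], logical=[F,A,B,C,n,E]
After op 6 (rotate(-1)): offset=4, physical=[A,B,C,n,E,F], logical=[E,F,A,B,C,n]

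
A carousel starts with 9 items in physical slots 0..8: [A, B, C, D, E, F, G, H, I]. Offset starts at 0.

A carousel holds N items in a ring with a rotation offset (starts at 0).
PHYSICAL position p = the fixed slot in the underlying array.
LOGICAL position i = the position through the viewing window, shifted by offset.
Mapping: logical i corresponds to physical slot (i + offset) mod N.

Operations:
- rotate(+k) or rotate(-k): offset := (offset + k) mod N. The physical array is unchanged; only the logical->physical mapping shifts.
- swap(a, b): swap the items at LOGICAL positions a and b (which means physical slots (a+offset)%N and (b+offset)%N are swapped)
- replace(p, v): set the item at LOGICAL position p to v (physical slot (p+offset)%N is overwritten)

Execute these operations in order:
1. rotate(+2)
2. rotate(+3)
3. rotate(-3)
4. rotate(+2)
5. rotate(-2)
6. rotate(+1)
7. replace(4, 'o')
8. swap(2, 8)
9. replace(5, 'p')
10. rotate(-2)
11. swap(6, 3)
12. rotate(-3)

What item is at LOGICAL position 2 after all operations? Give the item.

After op 1 (rotate(+2)): offset=2, physical=[A,B,C,D,E,F,G,H,I], logical=[C,D,E,F,G,H,I,A,B]
After op 2 (rotate(+3)): offset=5, physical=[A,B,C,D,E,F,G,H,I], logical=[F,G,H,I,A,B,C,D,E]
After op 3 (rotate(-3)): offset=2, physical=[A,B,C,D,E,F,G,H,I], logical=[C,D,E,F,G,H,I,A,B]
After op 4 (rotate(+2)): offset=4, physical=[A,B,C,D,E,F,G,H,I], logical=[E,F,G,H,I,A,B,C,D]
After op 5 (rotate(-2)): offset=2, physical=[A,B,C,D,E,F,G,H,I], logical=[C,D,E,F,G,H,I,A,B]
After op 6 (rotate(+1)): offset=3, physical=[A,B,C,D,E,F,G,H,I], logical=[D,E,F,G,H,I,A,B,C]
After op 7 (replace(4, 'o')): offset=3, physical=[A,B,C,D,E,F,G,o,I], logical=[D,E,F,G,o,I,A,B,C]
After op 8 (swap(2, 8)): offset=3, physical=[A,B,F,D,E,C,G,o,I], logical=[D,E,C,G,o,I,A,B,F]
After op 9 (replace(5, 'p')): offset=3, physical=[A,B,F,D,E,C,G,o,p], logical=[D,E,C,G,o,p,A,B,F]
After op 10 (rotate(-2)): offset=1, physical=[A,B,F,D,E,C,G,o,p], logical=[B,F,D,E,C,G,o,p,A]
After op 11 (swap(6, 3)): offset=1, physical=[A,B,F,D,o,C,G,E,p], logical=[B,F,D,o,C,G,E,p,A]
After op 12 (rotate(-3)): offset=7, physical=[A,B,F,D,o,C,G,E,p], logical=[E,p,A,B,F,D,o,C,G]

Answer: A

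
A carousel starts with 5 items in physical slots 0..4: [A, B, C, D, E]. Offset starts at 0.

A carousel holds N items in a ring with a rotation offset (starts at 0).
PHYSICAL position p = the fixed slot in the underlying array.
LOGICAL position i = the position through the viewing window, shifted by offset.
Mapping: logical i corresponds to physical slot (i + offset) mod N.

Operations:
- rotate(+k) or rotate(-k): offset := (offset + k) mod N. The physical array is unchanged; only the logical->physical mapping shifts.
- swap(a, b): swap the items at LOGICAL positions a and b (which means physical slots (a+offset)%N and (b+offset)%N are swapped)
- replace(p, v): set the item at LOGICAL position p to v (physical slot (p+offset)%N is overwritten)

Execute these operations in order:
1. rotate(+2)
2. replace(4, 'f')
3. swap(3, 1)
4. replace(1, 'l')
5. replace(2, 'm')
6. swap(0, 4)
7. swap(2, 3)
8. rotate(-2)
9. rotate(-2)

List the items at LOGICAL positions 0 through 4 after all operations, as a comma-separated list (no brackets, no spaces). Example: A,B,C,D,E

Answer: l,D,m,C,f

Derivation:
After op 1 (rotate(+2)): offset=2, physical=[A,B,C,D,E], logical=[C,D,E,A,B]
After op 2 (replace(4, 'f')): offset=2, physical=[A,f,C,D,E], logical=[C,D,E,A,f]
After op 3 (swap(3, 1)): offset=2, physical=[D,f,C,A,E], logical=[C,A,E,D,f]
After op 4 (replace(1, 'l')): offset=2, physical=[D,f,C,l,E], logical=[C,l,E,D,f]
After op 5 (replace(2, 'm')): offset=2, physical=[D,f,C,l,m], logical=[C,l,m,D,f]
After op 6 (swap(0, 4)): offset=2, physical=[D,C,f,l,m], logical=[f,l,m,D,C]
After op 7 (swap(2, 3)): offset=2, physical=[m,C,f,l,D], logical=[f,l,D,m,C]
After op 8 (rotate(-2)): offset=0, physical=[m,C,f,l,D], logical=[m,C,f,l,D]
After op 9 (rotate(-2)): offset=3, physical=[m,C,f,l,D], logical=[l,D,m,C,f]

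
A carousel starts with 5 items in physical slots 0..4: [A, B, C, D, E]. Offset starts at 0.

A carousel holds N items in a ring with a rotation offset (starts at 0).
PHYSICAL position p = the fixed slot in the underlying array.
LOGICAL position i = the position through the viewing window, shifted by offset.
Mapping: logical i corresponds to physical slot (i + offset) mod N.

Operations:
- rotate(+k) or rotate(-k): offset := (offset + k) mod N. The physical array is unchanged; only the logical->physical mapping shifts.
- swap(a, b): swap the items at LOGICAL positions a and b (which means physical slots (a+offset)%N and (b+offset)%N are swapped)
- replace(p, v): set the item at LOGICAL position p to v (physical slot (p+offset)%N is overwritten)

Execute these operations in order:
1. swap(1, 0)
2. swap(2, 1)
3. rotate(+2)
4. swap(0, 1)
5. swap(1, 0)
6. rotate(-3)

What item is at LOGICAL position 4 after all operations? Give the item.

After op 1 (swap(1, 0)): offset=0, physical=[B,A,C,D,E], logical=[B,A,C,D,E]
After op 2 (swap(2, 1)): offset=0, physical=[B,C,A,D,E], logical=[B,C,A,D,E]
After op 3 (rotate(+2)): offset=2, physical=[B,C,A,D,E], logical=[A,D,E,B,C]
After op 4 (swap(0, 1)): offset=2, physical=[B,C,D,A,E], logical=[D,A,E,B,C]
After op 5 (swap(1, 0)): offset=2, physical=[B,C,A,D,E], logical=[A,D,E,B,C]
After op 6 (rotate(-3)): offset=4, physical=[B,C,A,D,E], logical=[E,B,C,A,D]

Answer: D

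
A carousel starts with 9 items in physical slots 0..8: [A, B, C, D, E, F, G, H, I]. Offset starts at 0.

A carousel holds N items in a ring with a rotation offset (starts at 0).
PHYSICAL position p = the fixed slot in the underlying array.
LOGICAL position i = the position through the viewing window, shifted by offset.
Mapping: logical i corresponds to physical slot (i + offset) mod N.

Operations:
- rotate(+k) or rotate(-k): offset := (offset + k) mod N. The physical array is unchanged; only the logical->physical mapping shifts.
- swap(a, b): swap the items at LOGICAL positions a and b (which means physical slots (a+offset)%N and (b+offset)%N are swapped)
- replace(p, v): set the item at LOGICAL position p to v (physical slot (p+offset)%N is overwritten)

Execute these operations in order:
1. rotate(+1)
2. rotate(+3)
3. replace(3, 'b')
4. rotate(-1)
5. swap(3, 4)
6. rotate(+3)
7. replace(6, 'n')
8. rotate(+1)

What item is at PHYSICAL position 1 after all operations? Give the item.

Answer: B

Derivation:
After op 1 (rotate(+1)): offset=1, physical=[A,B,C,D,E,F,G,H,I], logical=[B,C,D,E,F,G,H,I,A]
After op 2 (rotate(+3)): offset=4, physical=[A,B,C,D,E,F,G,H,I], logical=[E,F,G,H,I,A,B,C,D]
After op 3 (replace(3, 'b')): offset=4, physical=[A,B,C,D,E,F,G,b,I], logical=[E,F,G,b,I,A,B,C,D]
After op 4 (rotate(-1)): offset=3, physical=[A,B,C,D,E,F,G,b,I], logical=[D,E,F,G,b,I,A,B,C]
After op 5 (swap(3, 4)): offset=3, physical=[A,B,C,D,E,F,b,G,I], logical=[D,E,F,b,G,I,A,B,C]
After op 6 (rotate(+3)): offset=6, physical=[A,B,C,D,E,F,b,G,I], logical=[b,G,I,A,B,C,D,E,F]
After op 7 (replace(6, 'n')): offset=6, physical=[A,B,C,n,E,F,b,G,I], logical=[b,G,I,A,B,C,n,E,F]
After op 8 (rotate(+1)): offset=7, physical=[A,B,C,n,E,F,b,G,I], logical=[G,I,A,B,C,n,E,F,b]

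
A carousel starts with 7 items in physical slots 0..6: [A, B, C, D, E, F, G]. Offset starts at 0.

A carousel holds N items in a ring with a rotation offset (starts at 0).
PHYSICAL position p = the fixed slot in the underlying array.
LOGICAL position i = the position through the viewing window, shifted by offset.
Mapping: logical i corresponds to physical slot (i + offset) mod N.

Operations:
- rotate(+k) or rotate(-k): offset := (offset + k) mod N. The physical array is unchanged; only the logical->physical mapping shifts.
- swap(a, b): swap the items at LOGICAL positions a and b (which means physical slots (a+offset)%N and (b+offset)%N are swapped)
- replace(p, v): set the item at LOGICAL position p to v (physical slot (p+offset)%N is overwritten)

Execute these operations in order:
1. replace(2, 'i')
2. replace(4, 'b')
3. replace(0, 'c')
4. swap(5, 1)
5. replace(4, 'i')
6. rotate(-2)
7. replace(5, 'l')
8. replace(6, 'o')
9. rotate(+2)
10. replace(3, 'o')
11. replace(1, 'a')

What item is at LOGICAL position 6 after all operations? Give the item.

Answer: G

Derivation:
After op 1 (replace(2, 'i')): offset=0, physical=[A,B,i,D,E,F,G], logical=[A,B,i,D,E,F,G]
After op 2 (replace(4, 'b')): offset=0, physical=[A,B,i,D,b,F,G], logical=[A,B,i,D,b,F,G]
After op 3 (replace(0, 'c')): offset=0, physical=[c,B,i,D,b,F,G], logical=[c,B,i,D,b,F,G]
After op 4 (swap(5, 1)): offset=0, physical=[c,F,i,D,b,B,G], logical=[c,F,i,D,b,B,G]
After op 5 (replace(4, 'i')): offset=0, physical=[c,F,i,D,i,B,G], logical=[c,F,i,D,i,B,G]
After op 6 (rotate(-2)): offset=5, physical=[c,F,i,D,i,B,G], logical=[B,G,c,F,i,D,i]
After op 7 (replace(5, 'l')): offset=5, physical=[c,F,i,l,i,B,G], logical=[B,G,c,F,i,l,i]
After op 8 (replace(6, 'o')): offset=5, physical=[c,F,i,l,o,B,G], logical=[B,G,c,F,i,l,o]
After op 9 (rotate(+2)): offset=0, physical=[c,F,i,l,o,B,G], logical=[c,F,i,l,o,B,G]
After op 10 (replace(3, 'o')): offset=0, physical=[c,F,i,o,o,B,G], logical=[c,F,i,o,o,B,G]
After op 11 (replace(1, 'a')): offset=0, physical=[c,a,i,o,o,B,G], logical=[c,a,i,o,o,B,G]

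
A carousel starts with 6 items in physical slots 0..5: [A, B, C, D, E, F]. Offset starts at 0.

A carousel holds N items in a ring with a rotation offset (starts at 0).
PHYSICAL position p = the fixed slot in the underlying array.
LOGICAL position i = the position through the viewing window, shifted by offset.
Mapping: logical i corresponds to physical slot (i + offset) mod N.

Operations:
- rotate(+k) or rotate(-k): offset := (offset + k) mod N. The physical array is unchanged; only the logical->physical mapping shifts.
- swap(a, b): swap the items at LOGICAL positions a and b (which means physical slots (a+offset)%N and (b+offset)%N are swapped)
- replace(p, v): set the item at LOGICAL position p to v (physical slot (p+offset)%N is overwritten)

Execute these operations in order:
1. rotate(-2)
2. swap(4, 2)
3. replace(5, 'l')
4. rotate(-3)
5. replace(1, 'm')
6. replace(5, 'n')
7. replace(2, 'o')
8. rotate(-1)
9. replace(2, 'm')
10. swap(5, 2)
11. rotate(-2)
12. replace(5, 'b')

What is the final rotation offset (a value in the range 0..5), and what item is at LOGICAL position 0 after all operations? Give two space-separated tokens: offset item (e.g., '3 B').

After op 1 (rotate(-2)): offset=4, physical=[A,B,C,D,E,F], logical=[E,F,A,B,C,D]
After op 2 (swap(4, 2)): offset=4, physical=[C,B,A,D,E,F], logical=[E,F,C,B,A,D]
After op 3 (replace(5, 'l')): offset=4, physical=[C,B,A,l,E,F], logical=[E,F,C,B,A,l]
After op 4 (rotate(-3)): offset=1, physical=[C,B,A,l,E,F], logical=[B,A,l,E,F,C]
After op 5 (replace(1, 'm')): offset=1, physical=[C,B,m,l,E,F], logical=[B,m,l,E,F,C]
After op 6 (replace(5, 'n')): offset=1, physical=[n,B,m,l,E,F], logical=[B,m,l,E,F,n]
After op 7 (replace(2, 'o')): offset=1, physical=[n,B,m,o,E,F], logical=[B,m,o,E,F,n]
After op 8 (rotate(-1)): offset=0, physical=[n,B,m,o,E,F], logical=[n,B,m,o,E,F]
After op 9 (replace(2, 'm')): offset=0, physical=[n,B,m,o,E,F], logical=[n,B,m,o,E,F]
After op 10 (swap(5, 2)): offset=0, physical=[n,B,F,o,E,m], logical=[n,B,F,o,E,m]
After op 11 (rotate(-2)): offset=4, physical=[n,B,F,o,E,m], logical=[E,m,n,B,F,o]
After op 12 (replace(5, 'b')): offset=4, physical=[n,B,F,b,E,m], logical=[E,m,n,B,F,b]

Answer: 4 E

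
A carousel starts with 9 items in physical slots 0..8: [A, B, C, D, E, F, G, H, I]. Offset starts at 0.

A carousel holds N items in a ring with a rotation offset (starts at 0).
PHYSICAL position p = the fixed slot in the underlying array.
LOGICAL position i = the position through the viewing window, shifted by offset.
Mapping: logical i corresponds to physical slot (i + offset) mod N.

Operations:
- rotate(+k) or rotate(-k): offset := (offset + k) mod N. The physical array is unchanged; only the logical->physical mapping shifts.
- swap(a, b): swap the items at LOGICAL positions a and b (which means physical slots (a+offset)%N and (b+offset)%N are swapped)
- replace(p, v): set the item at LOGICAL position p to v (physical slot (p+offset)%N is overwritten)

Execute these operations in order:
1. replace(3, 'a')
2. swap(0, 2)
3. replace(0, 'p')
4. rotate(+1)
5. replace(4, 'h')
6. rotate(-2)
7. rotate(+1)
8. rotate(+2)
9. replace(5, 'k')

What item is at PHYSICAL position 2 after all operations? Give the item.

After op 1 (replace(3, 'a')): offset=0, physical=[A,B,C,a,E,F,G,H,I], logical=[A,B,C,a,E,F,G,H,I]
After op 2 (swap(0, 2)): offset=0, physical=[C,B,A,a,E,F,G,H,I], logical=[C,B,A,a,E,F,G,H,I]
After op 3 (replace(0, 'p')): offset=0, physical=[p,B,A,a,E,F,G,H,I], logical=[p,B,A,a,E,F,G,H,I]
After op 4 (rotate(+1)): offset=1, physical=[p,B,A,a,E,F,G,H,I], logical=[B,A,a,E,F,G,H,I,p]
After op 5 (replace(4, 'h')): offset=1, physical=[p,B,A,a,E,h,G,H,I], logical=[B,A,a,E,h,G,H,I,p]
After op 6 (rotate(-2)): offset=8, physical=[p,B,A,a,E,h,G,H,I], logical=[I,p,B,A,a,E,h,G,H]
After op 7 (rotate(+1)): offset=0, physical=[p,B,A,a,E,h,G,H,I], logical=[p,B,A,a,E,h,G,H,I]
After op 8 (rotate(+2)): offset=2, physical=[p,B,A,a,E,h,G,H,I], logical=[A,a,E,h,G,H,I,p,B]
After op 9 (replace(5, 'k')): offset=2, physical=[p,B,A,a,E,h,G,k,I], logical=[A,a,E,h,G,k,I,p,B]

Answer: A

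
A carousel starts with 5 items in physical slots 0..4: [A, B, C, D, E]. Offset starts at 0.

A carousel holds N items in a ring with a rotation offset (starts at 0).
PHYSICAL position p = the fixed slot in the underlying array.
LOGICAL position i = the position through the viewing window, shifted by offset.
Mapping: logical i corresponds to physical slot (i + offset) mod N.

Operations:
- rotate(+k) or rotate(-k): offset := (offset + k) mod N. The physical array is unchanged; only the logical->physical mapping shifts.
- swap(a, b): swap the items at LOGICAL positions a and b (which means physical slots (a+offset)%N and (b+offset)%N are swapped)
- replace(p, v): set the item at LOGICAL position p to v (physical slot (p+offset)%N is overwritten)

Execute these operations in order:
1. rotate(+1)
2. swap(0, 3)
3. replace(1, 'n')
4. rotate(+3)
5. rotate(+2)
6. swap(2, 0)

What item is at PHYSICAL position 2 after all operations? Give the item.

After op 1 (rotate(+1)): offset=1, physical=[A,B,C,D,E], logical=[B,C,D,E,A]
After op 2 (swap(0, 3)): offset=1, physical=[A,E,C,D,B], logical=[E,C,D,B,A]
After op 3 (replace(1, 'n')): offset=1, physical=[A,E,n,D,B], logical=[E,n,D,B,A]
After op 4 (rotate(+3)): offset=4, physical=[A,E,n,D,B], logical=[B,A,E,n,D]
After op 5 (rotate(+2)): offset=1, physical=[A,E,n,D,B], logical=[E,n,D,B,A]
After op 6 (swap(2, 0)): offset=1, physical=[A,D,n,E,B], logical=[D,n,E,B,A]

Answer: n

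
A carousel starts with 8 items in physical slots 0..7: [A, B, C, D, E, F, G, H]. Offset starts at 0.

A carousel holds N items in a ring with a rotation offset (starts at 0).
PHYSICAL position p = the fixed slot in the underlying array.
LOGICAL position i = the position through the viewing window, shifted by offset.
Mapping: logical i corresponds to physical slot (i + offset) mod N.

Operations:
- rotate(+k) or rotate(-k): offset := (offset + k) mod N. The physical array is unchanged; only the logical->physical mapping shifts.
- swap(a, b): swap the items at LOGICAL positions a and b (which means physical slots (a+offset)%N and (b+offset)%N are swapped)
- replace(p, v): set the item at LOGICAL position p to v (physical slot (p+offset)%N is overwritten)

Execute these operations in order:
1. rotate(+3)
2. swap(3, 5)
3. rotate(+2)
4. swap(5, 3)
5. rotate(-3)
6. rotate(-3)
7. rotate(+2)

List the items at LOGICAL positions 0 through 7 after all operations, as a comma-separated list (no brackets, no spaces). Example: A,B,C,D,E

Answer: B,G,D,E,F,A,H,C

Derivation:
After op 1 (rotate(+3)): offset=3, physical=[A,B,C,D,E,F,G,H], logical=[D,E,F,G,H,A,B,C]
After op 2 (swap(3, 5)): offset=3, physical=[G,B,C,D,E,F,A,H], logical=[D,E,F,A,H,G,B,C]
After op 3 (rotate(+2)): offset=5, physical=[G,B,C,D,E,F,A,H], logical=[F,A,H,G,B,C,D,E]
After op 4 (swap(5, 3)): offset=5, physical=[C,B,G,D,E,F,A,H], logical=[F,A,H,C,B,G,D,E]
After op 5 (rotate(-3)): offset=2, physical=[C,B,G,D,E,F,A,H], logical=[G,D,E,F,A,H,C,B]
After op 6 (rotate(-3)): offset=7, physical=[C,B,G,D,E,F,A,H], logical=[H,C,B,G,D,E,F,A]
After op 7 (rotate(+2)): offset=1, physical=[C,B,G,D,E,F,A,H], logical=[B,G,D,E,F,A,H,C]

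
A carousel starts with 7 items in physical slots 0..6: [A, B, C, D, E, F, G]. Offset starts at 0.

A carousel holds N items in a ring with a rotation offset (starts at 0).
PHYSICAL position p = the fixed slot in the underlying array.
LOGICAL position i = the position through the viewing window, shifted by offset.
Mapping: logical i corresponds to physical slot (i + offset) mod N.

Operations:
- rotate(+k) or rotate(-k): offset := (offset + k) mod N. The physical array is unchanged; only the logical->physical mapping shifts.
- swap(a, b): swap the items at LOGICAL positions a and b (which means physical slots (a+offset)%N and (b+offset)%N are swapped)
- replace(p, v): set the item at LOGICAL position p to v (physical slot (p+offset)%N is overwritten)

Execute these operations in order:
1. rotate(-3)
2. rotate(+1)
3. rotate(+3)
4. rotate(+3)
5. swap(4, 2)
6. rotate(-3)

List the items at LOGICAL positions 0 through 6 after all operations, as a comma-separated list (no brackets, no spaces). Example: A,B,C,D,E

After op 1 (rotate(-3)): offset=4, physical=[A,B,C,D,E,F,G], logical=[E,F,G,A,B,C,D]
After op 2 (rotate(+1)): offset=5, physical=[A,B,C,D,E,F,G], logical=[F,G,A,B,C,D,E]
After op 3 (rotate(+3)): offset=1, physical=[A,B,C,D,E,F,G], logical=[B,C,D,E,F,G,A]
After op 4 (rotate(+3)): offset=4, physical=[A,B,C,D,E,F,G], logical=[E,F,G,A,B,C,D]
After op 5 (swap(4, 2)): offset=4, physical=[A,G,C,D,E,F,B], logical=[E,F,B,A,G,C,D]
After op 6 (rotate(-3)): offset=1, physical=[A,G,C,D,E,F,B], logical=[G,C,D,E,F,B,A]

Answer: G,C,D,E,F,B,A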